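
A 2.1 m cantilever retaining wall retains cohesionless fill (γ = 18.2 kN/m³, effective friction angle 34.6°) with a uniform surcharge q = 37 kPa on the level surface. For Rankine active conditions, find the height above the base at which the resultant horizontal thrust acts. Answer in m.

0.931 m

K_a = 0.2756.
Triangular part P₁ = ½K_aγH² = 11.06 at H/3 = 0.7000 m; rectangular part P₂ = K_a q H = 21.42 at H/2 = 1.050 m.
ȳ = (P₁·0.7000 + P₂·1.050)/(P₁+P₂) = 0.9308 m.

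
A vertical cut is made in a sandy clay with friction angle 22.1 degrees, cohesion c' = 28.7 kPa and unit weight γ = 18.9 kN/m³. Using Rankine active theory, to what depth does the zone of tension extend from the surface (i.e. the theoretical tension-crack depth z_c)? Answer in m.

K_a = tan²(45° − 22.1°/2) = 0.4533; √K_a = 0.6732.
The active pressure is zero where K_a γ z = 2c√K_a, so z_c = 2c/(γ√K_a) = 2×28.7/(18.9×0.6732) = 4.511 m.

4.51 m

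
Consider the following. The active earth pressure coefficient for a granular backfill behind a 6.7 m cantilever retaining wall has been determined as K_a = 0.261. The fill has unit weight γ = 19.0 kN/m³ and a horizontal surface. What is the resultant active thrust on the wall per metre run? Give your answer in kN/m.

111 kN/m

P = ½ K_a γ H² = 0.5 × 0.261 × 19.0 × 6.7² = 111.3 kN/m.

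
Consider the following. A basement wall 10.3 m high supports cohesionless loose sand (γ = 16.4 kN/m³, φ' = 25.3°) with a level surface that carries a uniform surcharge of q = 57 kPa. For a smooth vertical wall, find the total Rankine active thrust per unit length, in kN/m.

K_a = tan²(45° − φ/2) = 0.4012.
Soil triangle: ½ K_a γ H² = 0.5×0.4012×16.4×10.3² = 349.0 kN/m.
Surcharge rectangle: K_a q H = 0.4012×57×10.3 = 235.5 kN/m.
Total = 349.0 + 235.5 = 584.5 kN/m.

585 kN/m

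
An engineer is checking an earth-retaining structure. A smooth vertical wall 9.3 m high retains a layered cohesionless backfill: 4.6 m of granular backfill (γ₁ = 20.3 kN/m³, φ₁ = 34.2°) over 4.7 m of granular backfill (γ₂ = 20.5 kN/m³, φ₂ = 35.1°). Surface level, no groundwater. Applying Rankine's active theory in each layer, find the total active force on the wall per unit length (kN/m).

K_a1 = tan²(45°−34.2°/2) = 0.2803; K_a2 = tan²(45°−35.1°/2) = 0.2698.
Layer 1: σ at base = K_a1 γ₁ h₁ = 26.18 kPa; P₁ = ½×26.18×4.6 = 60.21.
Layer 2: σ_v at top = γ₁h₁ = 93.38; σ_h top = K_a2×93.38 = 25.20; σ_h base = K_a2×(93.38+20.5×4.7) = 51.20.
P₂ = ½(25.20+51.20)×4.7 = 179.5. Total P_a = 60.21+179.5 = 239.7 kN/m.

240 kN/m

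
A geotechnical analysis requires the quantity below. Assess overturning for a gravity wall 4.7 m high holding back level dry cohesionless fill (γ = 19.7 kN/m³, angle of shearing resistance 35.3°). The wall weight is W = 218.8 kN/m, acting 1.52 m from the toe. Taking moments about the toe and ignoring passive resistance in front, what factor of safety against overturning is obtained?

3.65

K_a = tan²(45° − 35.3°/2) = 0.2675.
P_a = ½K_aγH² = 0.5×0.2675×19.7×4.7² = 58.21 kN/m, acting at H/3 = 1.567 m above the base.
Overturning moment M_o = P_a × H/3 = 58.21 × 1.567 = 91.20.
Resisting moment M_r = W × 1.52 = 218.8 × 1.52 = 332.6.
FS_overturning = M_r/M_o = 332.6/91.20 = 3.647.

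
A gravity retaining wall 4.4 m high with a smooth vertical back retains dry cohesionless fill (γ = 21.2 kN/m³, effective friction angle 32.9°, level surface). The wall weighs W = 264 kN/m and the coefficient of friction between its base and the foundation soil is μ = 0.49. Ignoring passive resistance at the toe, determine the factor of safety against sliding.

K_a = tan²(45° − 32.9°/2) = 0.2960.
P_a = ½K_aγH² = 0.5×0.2960×21.2×4.4² = 60.75 kN/m, acting at H/3 = 1.467 m above the base.
FS_sliding = μW / P_a = 0.49×264 / 60.75 = 2.129.

2.13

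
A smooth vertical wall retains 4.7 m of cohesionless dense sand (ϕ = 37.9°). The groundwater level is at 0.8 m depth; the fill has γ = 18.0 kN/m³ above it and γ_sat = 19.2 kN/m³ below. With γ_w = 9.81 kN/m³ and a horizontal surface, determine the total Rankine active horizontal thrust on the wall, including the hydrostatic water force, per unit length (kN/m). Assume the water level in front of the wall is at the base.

106 kN/m

K_a = tan²(45° − φ/2) = 0.2389.
γ' = 19.2 − 9.81 = 9.390 kN/m³. Depth below WT = 3.9 m.
σ'_h at WT = K_a γ d_w = 3.441 kPa; at base = 3.441 + K_a γ' × 3.9 = 12.19 kPa.
P₁ (0–0.8 m) = ½×3.441×0.8 = 1.376. P₂ (0.8–4.7 m) = ½(3.441+12.19)×3.9 = 30.48.
P_w = ½ γ_w h₂² = 0.5×9.81×3.9² = 74.61. Total = 1.376+30.48+74.61 = 106.5 kN/m.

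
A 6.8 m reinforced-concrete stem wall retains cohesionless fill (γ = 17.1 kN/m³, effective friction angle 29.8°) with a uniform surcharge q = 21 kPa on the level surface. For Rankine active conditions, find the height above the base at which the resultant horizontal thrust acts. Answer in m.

K_a = 0.3360.
Triangular part P₁ = ½K_aγH² = 132.8 at H/3 = 2.267 m; rectangular part P₂ = K_a q H = 47.98 at H/2 = 3.400 m.
ȳ = (P₁·2.267 + P₂·3.400)/(P₁+P₂) = 2.567 m.

2.57 m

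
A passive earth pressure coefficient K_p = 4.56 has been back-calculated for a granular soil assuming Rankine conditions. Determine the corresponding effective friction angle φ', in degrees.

K_p = (1+sin φ)/(1−sin φ) ⇒ sin φ = (K_p − 1)/(K_p + 1) = 0.6403.
φ = arcsin(0.6403) = 39.81°.

39.8°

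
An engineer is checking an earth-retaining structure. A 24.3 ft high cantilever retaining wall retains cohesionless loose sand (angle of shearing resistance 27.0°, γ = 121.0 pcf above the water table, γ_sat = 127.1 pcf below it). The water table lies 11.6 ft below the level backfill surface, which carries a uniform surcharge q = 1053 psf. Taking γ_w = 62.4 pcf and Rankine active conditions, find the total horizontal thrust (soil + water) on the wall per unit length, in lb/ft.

26400 lb/ft

K_a = tan²(45° − φ/2) = 0.3755.
γ' = 127.1 − 62.4 = 64.70 pcf. h₂ = H − d_w = 12.7 ft.
σ'_h: at surface K_a·q = 395.4; at WT K_a(q+γd_w) = 922.5; at base K_a(q+γd_w+γ'h₂) = 1231 psf.
P₁ = ½(395.4+922.5)×11.6 = 7644; P₂ = ½(922.5+1231)×12.7 = 13680; P_w = ½γ_w h₂² = 5032.
Total = 7644+13680+5032 = 26350 lb/ft.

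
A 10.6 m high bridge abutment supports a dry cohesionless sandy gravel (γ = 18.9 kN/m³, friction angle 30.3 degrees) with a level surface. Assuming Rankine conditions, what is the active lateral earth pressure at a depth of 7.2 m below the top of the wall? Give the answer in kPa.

K_a = (1 − sin φ)/(1 + sin φ) = 0.3293.
σ_h = K_a γ z = 0.3293 × 18.9 × 7.2 = 44.81 kPa.

44.8 kPa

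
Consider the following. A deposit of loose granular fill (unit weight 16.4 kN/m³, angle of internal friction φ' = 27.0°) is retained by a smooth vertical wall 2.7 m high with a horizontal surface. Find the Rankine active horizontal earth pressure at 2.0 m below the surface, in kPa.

12.3 kPa

K_a = (1 − sin φ)/(1 + sin φ) = 0.3755.
σ_h = K_a γ z = 0.3755 × 16.4 × 2.0 = 12.32 kPa.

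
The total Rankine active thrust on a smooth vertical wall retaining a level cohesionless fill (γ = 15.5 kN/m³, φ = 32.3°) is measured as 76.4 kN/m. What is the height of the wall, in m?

5.70 m

K_a = 0.3035. P_a = ½ K_a γ H² ⇒ H = √(2P_a/(K_a γ)).
H = √(2×76.4/(0.3035×15.5)) = 5.699 m.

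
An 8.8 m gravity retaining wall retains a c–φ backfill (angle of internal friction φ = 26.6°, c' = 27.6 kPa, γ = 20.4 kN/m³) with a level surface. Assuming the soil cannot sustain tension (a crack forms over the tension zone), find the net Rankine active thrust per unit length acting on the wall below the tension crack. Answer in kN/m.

K_a = 0.3814; √K_a = 0.6176.
Tension-crack depth z_c = 2c/(γ√K_a) = 2×27.6/(20.4×0.6176) = 4.381 m.
σ_a at base = K_a γ H − 2c√K_a = 0.3814×20.4×8.8 − 2×27.6×0.6176 = 34.38 kPa.
P_a = ½ × 34.38 × (H − z_c) = 0.5×34.38×4.419 = 75.97 kN/m.

76.0 kN/m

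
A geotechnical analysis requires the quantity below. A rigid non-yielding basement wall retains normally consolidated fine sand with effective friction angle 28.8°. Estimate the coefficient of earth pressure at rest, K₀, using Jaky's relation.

K₀ = 1 − sin φ' = 1 − sin 28.8° = 0.5182.

0.518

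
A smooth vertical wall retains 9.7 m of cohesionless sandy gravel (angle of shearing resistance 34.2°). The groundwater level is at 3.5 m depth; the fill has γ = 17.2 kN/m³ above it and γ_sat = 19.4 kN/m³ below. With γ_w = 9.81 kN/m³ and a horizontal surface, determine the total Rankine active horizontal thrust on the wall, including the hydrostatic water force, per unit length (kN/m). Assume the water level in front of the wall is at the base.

374 kN/m

K_a = tan²(45° − φ/2) = 0.2803.
γ' = 19.4 − 9.81 = 9.590 kN/m³. Depth below WT = 6.2 m.
σ'_h at WT = K_a γ d_w = 16.88 kPa; at base = 16.88 + K_a γ' × 6.2 = 33.55 kPa.
P₁ (0–3.5 m) = ½×16.88×3.5 = 29.53. P₂ (3.5–9.7 m) = ½(16.88+33.55)×6.2 = 156.3.
P_w = ½ γ_w h₂² = 0.5×9.81×6.2² = 188.5. Total = 29.53+156.3+188.5 = 374.4 kN/m.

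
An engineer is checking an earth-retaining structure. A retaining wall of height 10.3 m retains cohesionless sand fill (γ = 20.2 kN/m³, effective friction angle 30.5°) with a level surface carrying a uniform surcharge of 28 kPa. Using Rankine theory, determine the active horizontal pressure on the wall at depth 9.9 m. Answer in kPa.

74.5 kPa

K_a = (1 − sin φ)/(1 + sin φ) = 0.3267.
σ_v = γz + q = 20.2 × 9.9 + 28 = 228.0 kPa.
σ_h = K_a σ_v = 0.3267 × 228.0 = 74.47 kPa.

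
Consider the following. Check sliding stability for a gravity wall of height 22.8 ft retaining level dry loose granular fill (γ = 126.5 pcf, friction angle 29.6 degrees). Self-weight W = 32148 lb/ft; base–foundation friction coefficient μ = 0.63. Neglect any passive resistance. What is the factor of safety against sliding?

1.82

K_a = tan²(45° − 29.6°/2) = 0.3387.
P_a = ½K_aγH² = 0.5×0.3387×126.5×22.8² = 11140 lb/ft, acting at H/3 = 7.600 ft above the base.
FS_sliding = μW / P_a = 0.63×32148 / 11140 = 1.818.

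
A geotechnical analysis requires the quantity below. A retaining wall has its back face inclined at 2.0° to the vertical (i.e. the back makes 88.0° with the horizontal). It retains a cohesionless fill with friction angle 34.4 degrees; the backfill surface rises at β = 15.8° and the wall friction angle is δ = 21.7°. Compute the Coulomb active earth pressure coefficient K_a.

0.326

K_a = sin²(α+φ) / [sin²α · sin(α−δ) · (1 + √{sin(φ+δ)sin(φ−β) / (sin(α−δ)sin(α+β))})²].
With α = 88.0°, φ = 34.4°, δ = 21.7°, β = 15.8°: K_a = 0.3263.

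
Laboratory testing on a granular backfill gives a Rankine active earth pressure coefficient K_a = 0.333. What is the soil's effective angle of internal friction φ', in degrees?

30.0°

K_a = tan²(45° − φ/2) ⇒ 45° − φ/2 = arctan(√0.333) = 29.99°.
φ = 2(45° − 29.99°) = 30.02°.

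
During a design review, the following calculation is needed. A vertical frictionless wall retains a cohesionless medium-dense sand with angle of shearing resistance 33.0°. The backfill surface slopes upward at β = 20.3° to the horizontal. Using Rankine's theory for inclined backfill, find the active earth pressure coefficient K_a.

K_a = cos β · (cos β − √(cos²β − cos²φ)) / (cos β + √(cos²β − cos²φ)).
cos β = 0.9379, cos φ = 0.8387, √(cos²β − cos²φ) = 0.4198.
K_a = 0.9379 × (0.9379 − 0.4198)/(0.9379 + 0.4198) = 0.3579.

0.358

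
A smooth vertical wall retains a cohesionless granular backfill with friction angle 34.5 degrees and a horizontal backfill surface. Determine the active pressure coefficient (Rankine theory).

0.277

K_a = (1 − sin φ)/(1 + sin φ) = (1 − sin 34.5°)/(1 + sin 34.5°) = 0.2768.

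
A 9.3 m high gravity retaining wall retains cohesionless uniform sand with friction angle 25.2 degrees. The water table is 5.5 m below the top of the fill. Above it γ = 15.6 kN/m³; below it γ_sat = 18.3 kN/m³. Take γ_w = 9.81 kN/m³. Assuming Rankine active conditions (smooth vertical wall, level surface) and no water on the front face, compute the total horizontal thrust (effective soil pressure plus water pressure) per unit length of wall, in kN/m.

K_a = tan²(45° − φ/2) = 0.4027.
γ' = 18.3 − 9.81 = 8.490 kN/m³. Depth below WT = 3.8 m.
σ'_h at WT = K_a γ d_w = 34.56 kPa; at base = 34.56 + K_a γ' × 3.8 = 47.55 kPa.
P₁ (0–5.5 m) = ½×34.56×5.5 = 95.03. P₂ (5.5–9.3 m) = ½(34.56+47.55)×3.8 = 156.0.
P_w = ½ γ_w h₂² = 0.5×9.81×3.8² = 70.83. Total = 95.03+156.0+70.83 = 321.9 kN/m.

322 kN/m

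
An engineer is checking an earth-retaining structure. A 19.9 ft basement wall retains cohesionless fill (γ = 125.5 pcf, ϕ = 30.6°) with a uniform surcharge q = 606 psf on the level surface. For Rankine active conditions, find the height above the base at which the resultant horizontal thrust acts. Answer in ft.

K_a = 0.3253.
Triangular part P₁ = ½K_aγH² = 8085 at H/3 = 6.633 ft; rectangular part P₂ = K_a q H = 3923 at H/2 = 9.950 ft.
ȳ = (P₁·6.633 + P₂·9.950)/(P₁+P₂) = 7.717 ft.

7.72 ft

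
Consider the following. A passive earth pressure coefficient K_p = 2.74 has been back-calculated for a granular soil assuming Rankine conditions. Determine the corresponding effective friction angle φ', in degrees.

27.7°

K_p = (1+sin φ)/(1−sin φ) ⇒ sin φ = (K_p − 1)/(K_p + 1) = 0.4652.
φ = arcsin(0.4652) = 27.73°.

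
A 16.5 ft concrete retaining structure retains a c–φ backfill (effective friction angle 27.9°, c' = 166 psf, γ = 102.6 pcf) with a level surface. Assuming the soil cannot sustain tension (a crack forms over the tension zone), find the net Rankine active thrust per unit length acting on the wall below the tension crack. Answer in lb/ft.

K_a = 0.3625; √K_a = 0.6020.
Tension-crack depth z_c = 2c/(γ√K_a) = 2×166/(102.6×0.6020) = 5.375 ft.
σ_a at base = K_a γ H − 2c√K_a = 0.3625×102.6×16.5 − 2×166×0.6020 = 413.7 psf.
P_a = ½ × 413.7 × (H − z_c) = 0.5×413.7×11.13 = 2301 lb/ft.

2300 lb/ft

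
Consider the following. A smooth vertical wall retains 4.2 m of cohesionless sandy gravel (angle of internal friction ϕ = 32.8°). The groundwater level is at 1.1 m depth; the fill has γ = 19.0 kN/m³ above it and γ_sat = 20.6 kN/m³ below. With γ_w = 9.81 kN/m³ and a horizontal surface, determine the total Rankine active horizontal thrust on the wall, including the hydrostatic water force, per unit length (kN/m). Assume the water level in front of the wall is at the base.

85.2 kN/m

K_a = tan²(45° − φ/2) = 0.2973.
γ' = 20.6 − 9.81 = 10.79 kN/m³. Depth below WT = 3.1 m.
σ'_h at WT = K_a γ d_w = 6.213 kPa; at base = 6.213 + K_a γ' × 3.1 = 16.16 kPa.
P₁ (0–1.1 m) = ½×6.213×1.1 = 3.417. P₂ (1.1–4.2 m) = ½(6.213+16.16)×3.1 = 34.67.
P_w = ½ γ_w h₂² = 0.5×9.81×3.1² = 47.14. Total = 3.417+34.67+47.14 = 85.23 kN/m.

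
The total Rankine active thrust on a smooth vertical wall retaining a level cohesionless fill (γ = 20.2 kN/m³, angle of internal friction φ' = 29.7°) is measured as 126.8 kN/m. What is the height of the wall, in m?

6.10 m

K_a = 0.3374. P_a = ½ K_a γ H² ⇒ H = √(2P_a/(K_a γ)).
H = √(2×126.8/(0.3374×20.2)) = 6.100 m.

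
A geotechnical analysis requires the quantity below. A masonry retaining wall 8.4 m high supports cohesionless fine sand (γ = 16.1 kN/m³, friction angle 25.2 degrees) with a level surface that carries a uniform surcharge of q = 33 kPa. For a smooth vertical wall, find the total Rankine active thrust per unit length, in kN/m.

K_a = tan²(45° − φ/2) = 0.4027.
Soil triangle: ½ K_a γ H² = 0.5×0.4027×16.1×8.4² = 228.8 kN/m.
Surcharge rectangle: K_a q H = 0.4027×33×8.4 = 111.6 kN/m.
Total = 228.8 + 111.6 = 340.4 kN/m.

340 kN/m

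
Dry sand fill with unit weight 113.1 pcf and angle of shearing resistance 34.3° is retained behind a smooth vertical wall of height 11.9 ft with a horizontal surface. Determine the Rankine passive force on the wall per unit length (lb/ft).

K_p = tan²(45° + φ/2) = 3.582.
P_p = ½ K_p γ H² = 0.5 × 3.582 × 113.1 × 11.9² = 28690 lb/ft.

28700 lb/ft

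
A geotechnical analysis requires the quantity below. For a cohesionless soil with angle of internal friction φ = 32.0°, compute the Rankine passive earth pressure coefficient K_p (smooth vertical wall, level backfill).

3.25

K_p = (1 + sin φ)/(1 − sin φ) = tan²(45° + 32.0°/2) = 3.255.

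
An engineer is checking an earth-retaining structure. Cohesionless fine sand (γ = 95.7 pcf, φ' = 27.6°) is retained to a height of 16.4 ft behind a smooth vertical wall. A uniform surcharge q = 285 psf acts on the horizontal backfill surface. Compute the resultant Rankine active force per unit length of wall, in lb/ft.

6430 lb/ft

K_a = tan²(45° − φ/2) = 0.3668.
Soil triangle: ½ K_a γ H² = 0.5×0.3668×95.7×16.4² = 4720 lb/ft.
Surcharge rectangle: K_a q H = 0.3668×285×16.4 = 1714 lb/ft.
Total = 4720 + 1714 = 6435 lb/ft.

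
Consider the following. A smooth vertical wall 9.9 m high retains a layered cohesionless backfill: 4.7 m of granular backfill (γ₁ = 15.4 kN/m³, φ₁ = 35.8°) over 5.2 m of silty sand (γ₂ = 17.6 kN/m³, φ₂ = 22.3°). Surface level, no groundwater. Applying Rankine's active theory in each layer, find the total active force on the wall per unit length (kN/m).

321 kN/m

K_a1 = tan²(45°−35.8°/2) = 0.2619; K_a2 = tan²(45°−22.3°/2) = 0.4498.
Layer 1: σ at base = K_a1 γ₁ h₁ = 18.95 kPa; P₁ = ½×18.95×4.7 = 44.54.
Layer 2: σ_v at top = γ₁h₁ = 72.38; σ_h top = K_a2×72.38 = 32.56; σ_h base = K_a2×(72.38+17.6×5.2) = 73.73.
P₂ = ½(32.56+73.73)×5.2 = 276.4. Total P_a = 44.54+276.4 = 320.9 kN/m.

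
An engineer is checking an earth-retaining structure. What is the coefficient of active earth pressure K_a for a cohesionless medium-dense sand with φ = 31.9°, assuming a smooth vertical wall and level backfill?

0.309

K_a = (1 − sin φ)/(1 + sin φ) = (1 − sin 31.9°)/(1 + sin 31.9°) = 0.3085.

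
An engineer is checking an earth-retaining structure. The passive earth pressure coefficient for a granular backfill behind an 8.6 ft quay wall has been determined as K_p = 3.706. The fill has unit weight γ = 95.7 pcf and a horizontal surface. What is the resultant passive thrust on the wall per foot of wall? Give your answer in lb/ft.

13100 lb/ft

P = ½ K_p γ H² = 0.5 × 3.706 × 95.7 × 8.6² = 13120 lb/ft.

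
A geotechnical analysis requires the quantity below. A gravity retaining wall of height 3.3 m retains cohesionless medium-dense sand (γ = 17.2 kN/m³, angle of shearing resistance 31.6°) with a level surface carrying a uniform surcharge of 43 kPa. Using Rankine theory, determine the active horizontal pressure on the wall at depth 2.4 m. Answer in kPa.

K_a = (1 − sin φ)/(1 + sin φ) = 0.3123.
σ_v = γz + q = 17.2 × 2.4 + 43 = 84.28 kPa.
σ_h = K_a σ_v = 0.3123 × 84.28 = 26.32 kPa.

26.3 kPa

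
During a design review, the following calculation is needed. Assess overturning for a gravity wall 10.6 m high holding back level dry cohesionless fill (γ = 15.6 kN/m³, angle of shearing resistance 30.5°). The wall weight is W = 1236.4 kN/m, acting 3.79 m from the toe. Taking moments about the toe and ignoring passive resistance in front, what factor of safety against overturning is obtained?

K_a = tan²(45° − 30.5°/2) = 0.3267.
P_a = ½K_aγH² = 0.5×0.3267×15.6×10.6² = 286.3 kN/m, acting at H/3 = 3.533 m above the base.
Overturning moment M_o = P_a × H/3 = 286.3 × 3.533 = 1012.
Resisting moment M_r = W × 3.79 = 1236.4 × 3.79 = 4686.
FS_overturning = M_r/M_o = 4686/1012 = 4.632.

4.63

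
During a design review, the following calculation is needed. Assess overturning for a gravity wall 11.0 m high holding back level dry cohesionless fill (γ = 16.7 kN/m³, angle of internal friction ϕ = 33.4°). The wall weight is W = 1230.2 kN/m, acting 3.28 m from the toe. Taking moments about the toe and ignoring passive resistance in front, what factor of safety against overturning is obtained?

3.76

K_a = tan²(45° − 33.4°/2) = 0.2899.
P_a = ½K_aγH² = 0.5×0.2899×16.7×11.0² = 292.9 kN/m, acting at H/3 = 3.667 m above the base.
Overturning moment M_o = P_a × H/3 = 292.9 × 3.667 = 1074.
Resisting moment M_r = W × 3.28 = 1230.2 × 3.28 = 4035.
FS_overturning = M_r/M_o = 4035/1074 = 3.757.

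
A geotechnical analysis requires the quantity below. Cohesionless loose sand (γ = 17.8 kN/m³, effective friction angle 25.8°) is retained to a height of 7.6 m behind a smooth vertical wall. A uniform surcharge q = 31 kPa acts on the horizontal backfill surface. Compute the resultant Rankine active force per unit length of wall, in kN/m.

K_a = tan²(45° − φ/2) = 0.3935.
Soil triangle: ½ K_a γ H² = 0.5×0.3935×17.8×7.6² = 202.3 kN/m.
Surcharge rectangle: K_a q H = 0.3935×31×7.6 = 92.71 kN/m.
Total = 202.3 + 92.71 = 295.0 kN/m.

295 kN/m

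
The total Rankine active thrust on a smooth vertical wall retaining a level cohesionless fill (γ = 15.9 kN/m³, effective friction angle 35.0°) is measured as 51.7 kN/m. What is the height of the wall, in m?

4.90 m

K_a = 0.2710. P_a = ½ K_a γ H² ⇒ H = √(2P_a/(K_a γ)).
H = √(2×51.7/(0.2710×15.9)) = 4.899 m.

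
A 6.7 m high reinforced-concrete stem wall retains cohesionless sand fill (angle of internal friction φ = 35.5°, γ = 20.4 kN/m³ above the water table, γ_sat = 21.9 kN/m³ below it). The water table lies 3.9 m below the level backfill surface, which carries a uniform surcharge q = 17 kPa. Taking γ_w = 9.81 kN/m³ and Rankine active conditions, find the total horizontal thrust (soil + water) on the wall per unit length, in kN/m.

K_a = tan²(45° − φ/2) = 0.2653.
γ' = 21.9 − 9.81 = 12.09 kN/m³. h₂ = H − d_w = 2.8 m.
σ'_h: at surface K_a·q = 4.509; at WT K_a(q+γd_w) = 25.61; at base K_a(q+γd_w+γ'h₂) = 34.59 kPa.
P₁ = ½(4.509+25.61)×3.9 = 58.74; P₂ = ½(25.61+34.59)×2.8 = 84.29; P_w = ½γ_w h₂² = 38.46.
Total = 58.74+84.29+38.46 = 181.5 kN/m.

181 kN/m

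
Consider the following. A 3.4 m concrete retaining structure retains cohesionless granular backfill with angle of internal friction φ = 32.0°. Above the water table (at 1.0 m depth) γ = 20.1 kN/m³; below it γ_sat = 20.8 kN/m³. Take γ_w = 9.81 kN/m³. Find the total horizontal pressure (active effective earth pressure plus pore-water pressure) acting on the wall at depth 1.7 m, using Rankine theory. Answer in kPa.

K_a = (1 − sin φ)/(1 + sin φ) = 0.3073.
γ' = 20.8 − 9.81 = 10.99 kN/m³.
Effective vertical stress at 1.7 m: σ'_v = 20.1×1.0 + 10.99×0.700 = 27.79 kPa.
σ'_h = K_a σ'_v = 0.3073 × 27.79 = 8.540 kPa; u = γ_w × 0.700 = 6.867 kPa.
Total σ_h = 8.540 + 6.867 = 15.41 kPa.

15.4 kPa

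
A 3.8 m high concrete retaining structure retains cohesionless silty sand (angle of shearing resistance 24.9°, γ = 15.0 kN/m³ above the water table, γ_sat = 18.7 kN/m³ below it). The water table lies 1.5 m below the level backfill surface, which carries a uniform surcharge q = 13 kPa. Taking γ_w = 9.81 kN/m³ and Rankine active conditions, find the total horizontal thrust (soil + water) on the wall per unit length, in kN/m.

K_a = tan²(45° − φ/2) = 0.4074.
γ' = 18.7 − 9.81 = 8.890 kN/m³. h₂ = H − d_w = 2.3 m.
σ'_h: at surface K_a·q = 5.297; at WT K_a(q+γd_w) = 14.46; at base K_a(q+γd_w+γ'h₂) = 22.79 kPa.
P₁ = ½(5.297+14.46)×1.5 = 14.82; P₂ = ½(14.46+22.79)×2.3 = 42.85; P_w = ½γ_w h₂² = 25.95.
Total = 14.82+42.85+25.95 = 83.61 kN/m.

83.6 kN/m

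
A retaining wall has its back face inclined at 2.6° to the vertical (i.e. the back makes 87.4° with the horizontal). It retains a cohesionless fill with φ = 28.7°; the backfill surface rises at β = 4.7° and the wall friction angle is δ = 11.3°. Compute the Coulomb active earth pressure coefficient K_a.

0.361

K_a = sin²(α+φ) / [sin²α · sin(α−δ) · (1 + √{sin(φ+δ)sin(φ−β) / (sin(α−δ)sin(α+β))})²].
With α = 87.4°, φ = 28.7°, δ = 11.3°, β = 4.7°: K_a = 0.3607.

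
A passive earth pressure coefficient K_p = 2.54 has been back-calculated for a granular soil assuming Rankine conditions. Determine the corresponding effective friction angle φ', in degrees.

25.8°

K_p = (1+sin φ)/(1−sin φ) ⇒ sin φ = (K_p − 1)/(K_p + 1) = 0.4350.
φ = arcsin(0.4350) = 25.79°.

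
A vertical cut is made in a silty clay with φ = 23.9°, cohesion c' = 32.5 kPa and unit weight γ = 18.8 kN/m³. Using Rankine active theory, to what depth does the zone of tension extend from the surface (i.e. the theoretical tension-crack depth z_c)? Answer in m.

K_a = tan²(45° − 23.9°/2) = 0.4233; √K_a = 0.6506.
The active pressure is zero where K_a γ z = 2c√K_a, so z_c = 2c/(γ√K_a) = 2×32.5/(18.8×0.6506) = 5.314 m.

5.31 m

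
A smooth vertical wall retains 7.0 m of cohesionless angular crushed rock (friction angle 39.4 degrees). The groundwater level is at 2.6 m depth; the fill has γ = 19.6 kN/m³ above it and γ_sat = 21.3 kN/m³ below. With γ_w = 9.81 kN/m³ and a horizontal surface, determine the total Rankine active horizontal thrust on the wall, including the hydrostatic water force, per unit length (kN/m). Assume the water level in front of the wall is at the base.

K_a = tan²(45° − φ/2) = 0.2234.
γ' = 21.3 − 9.81 = 11.49 kN/m³. Depth below WT = 4.4 m.
σ'_h at WT = K_a γ d_w = 11.39 kPa; at base = 11.39 + K_a γ' × 4.4 = 22.68 kPa.
P₁ (0–2.6 m) = ½×11.39×2.6 = 14.80. P₂ (2.6–7.0 m) = ½(11.39+22.68)×4.4 = 74.95.
P_w = ½ γ_w h₂² = 0.5×9.81×4.4² = 94.96. Total = 14.80+74.95+94.96 = 184.7 kN/m.

185 kN/m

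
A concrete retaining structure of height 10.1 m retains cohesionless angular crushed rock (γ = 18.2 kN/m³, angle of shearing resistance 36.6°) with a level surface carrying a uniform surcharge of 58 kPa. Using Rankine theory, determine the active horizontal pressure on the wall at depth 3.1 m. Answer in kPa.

28.9 kPa

K_a = (1 − sin φ)/(1 + sin φ) = 0.2530.
σ_v = γz + q = 18.2 × 3.1 + 58 = 114.4 kPa.
σ_h = K_a σ_v = 0.2530 × 114.4 = 28.94 kPa.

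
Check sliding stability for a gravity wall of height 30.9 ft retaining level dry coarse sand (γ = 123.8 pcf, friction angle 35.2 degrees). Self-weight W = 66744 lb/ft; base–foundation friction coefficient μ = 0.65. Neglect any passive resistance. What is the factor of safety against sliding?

2.73

K_a = tan²(45° − 35.2°/2) = 0.2687.
P_a = ½K_aγH² = 0.5×0.2687×123.8×30.9² = 15880 lb/ft, acting at H/3 = 10.30 ft above the base.
FS_sliding = μW / P_a = 0.65×66744 / 15880 = 2.732.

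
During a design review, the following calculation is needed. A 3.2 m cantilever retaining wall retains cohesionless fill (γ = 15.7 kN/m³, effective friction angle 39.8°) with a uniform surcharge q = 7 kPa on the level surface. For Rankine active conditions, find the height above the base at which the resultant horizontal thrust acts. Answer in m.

K_a = 0.2194.
Triangular part P₁ = ½K_aγH² = 17.64 at H/3 = 1.067 m; rectangular part P₂ = K_a q H = 4.915 at H/2 = 1.600 m.
ȳ = (P₁·1.067 + P₂·1.600)/(P₁+P₂) = 1.183 m.

1.18 m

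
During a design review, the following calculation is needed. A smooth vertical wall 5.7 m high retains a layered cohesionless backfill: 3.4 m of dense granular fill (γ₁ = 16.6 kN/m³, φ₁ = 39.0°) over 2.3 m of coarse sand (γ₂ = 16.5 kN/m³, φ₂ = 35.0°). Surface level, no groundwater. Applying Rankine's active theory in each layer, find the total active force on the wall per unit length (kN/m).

K_a1 = tan²(45°−39.0°/2) = 0.2275; K_a2 = tan²(45°−35.0°/2) = 0.2710.
Layer 1: σ at base = K_a1 γ₁ h₁ = 12.84 kPa; P₁ = ½×12.84×3.4 = 21.83.
Layer 2: σ_v at top = γ₁h₁ = 56.44; σ_h top = K_a2×56.44 = 15.29; σ_h base = K_a2×(56.44+16.5×2.3) = 25.58.
P₂ = ½(15.29+25.58)×2.3 = 47.00. Total P_a = 21.83+47.00 = 68.83 kN/m.

68.8 kN/m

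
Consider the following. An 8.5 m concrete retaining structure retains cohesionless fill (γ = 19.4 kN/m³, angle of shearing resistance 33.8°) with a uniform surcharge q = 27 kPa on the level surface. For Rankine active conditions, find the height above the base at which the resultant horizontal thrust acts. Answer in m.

K_a = 0.2851.
Triangular part P₁ = ½K_aγH² = 199.8 at H/3 = 2.833 m; rectangular part P₂ = K_a q H = 65.43 at H/2 = 4.250 m.
ȳ = (P₁·2.833 + P₂·4.250)/(P₁+P₂) = 3.183 m.

3.18 m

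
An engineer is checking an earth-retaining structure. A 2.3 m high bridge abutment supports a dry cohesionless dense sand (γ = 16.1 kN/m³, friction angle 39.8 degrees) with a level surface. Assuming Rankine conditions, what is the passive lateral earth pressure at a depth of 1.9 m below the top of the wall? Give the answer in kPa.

139 kPa

K_p = (1 + sin φ)/(1 − sin φ) = 4.557.
σ_h = K_p γ z = 4.557 × 16.1 × 1.9 = 139.4 kPa.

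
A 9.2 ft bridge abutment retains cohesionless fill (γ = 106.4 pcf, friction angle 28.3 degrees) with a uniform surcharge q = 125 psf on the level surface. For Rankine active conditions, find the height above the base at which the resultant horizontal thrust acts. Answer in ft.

K_a = 0.3568.
Triangular part P₁ = ½K_aγH² = 1606 at H/3 = 3.067 ft; rectangular part P₂ = K_a q H = 410.3 at H/2 = 4.600 ft.
ȳ = (P₁·3.067 + P₂·4.600)/(P₁+P₂) = 3.379 ft.

3.38 ft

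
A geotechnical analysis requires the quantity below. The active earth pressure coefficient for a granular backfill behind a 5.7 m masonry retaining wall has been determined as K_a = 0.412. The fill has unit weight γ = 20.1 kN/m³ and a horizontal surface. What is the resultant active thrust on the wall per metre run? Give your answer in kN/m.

135 kN/m

P = ½ K_a γ H² = 0.5 × 0.412 × 20.1 × 5.7² = 134.5 kN/m.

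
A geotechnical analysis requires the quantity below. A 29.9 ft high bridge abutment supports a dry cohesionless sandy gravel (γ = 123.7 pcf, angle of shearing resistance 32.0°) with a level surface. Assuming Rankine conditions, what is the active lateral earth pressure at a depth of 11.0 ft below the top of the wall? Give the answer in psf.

K_a = (1 − sin φ)/(1 + sin φ) = 0.3073.
σ_h = K_a γ z = 0.3073 × 123.7 × 11.0 = 418.1 psf.

418 psf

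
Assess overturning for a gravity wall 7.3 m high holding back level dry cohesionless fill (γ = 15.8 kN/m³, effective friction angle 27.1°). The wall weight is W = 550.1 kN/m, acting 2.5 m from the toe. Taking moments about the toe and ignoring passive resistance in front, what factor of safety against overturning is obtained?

3.59

K_a = tan²(45° − 27.1°/2) = 0.3741.
P_a = ½K_aγH² = 0.5×0.3741×15.8×7.3² = 157.5 kN/m, acting at H/3 = 2.433 m above the base.
Overturning moment M_o = P_a × H/3 = 157.5 × 2.433 = 383.2.
Resisting moment M_r = W × 2.5 = 550.1 × 2.5 = 1375.
FS_overturning = M_r/M_o = 1375/383.2 = 3.589.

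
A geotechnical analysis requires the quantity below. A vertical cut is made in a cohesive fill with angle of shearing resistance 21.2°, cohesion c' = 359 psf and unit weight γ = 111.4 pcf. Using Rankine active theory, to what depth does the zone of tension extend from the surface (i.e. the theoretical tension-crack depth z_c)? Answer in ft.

K_a = tan²(45° − 21.2°/2) = 0.4688; √K_a = 0.6847.
The active pressure is zero where K_a γ z = 2c√K_a, so z_c = 2c/(γ√K_a) = 2×359/(111.4×0.6847) = 9.413 ft.

9.41 ft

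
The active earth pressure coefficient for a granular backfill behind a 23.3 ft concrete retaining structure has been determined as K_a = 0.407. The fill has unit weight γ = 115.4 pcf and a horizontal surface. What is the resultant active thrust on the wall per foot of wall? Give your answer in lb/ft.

P = ½ K_a γ H² = 0.5 × 0.407 × 115.4 × 23.3² = 12750 lb/ft.

12700 lb/ft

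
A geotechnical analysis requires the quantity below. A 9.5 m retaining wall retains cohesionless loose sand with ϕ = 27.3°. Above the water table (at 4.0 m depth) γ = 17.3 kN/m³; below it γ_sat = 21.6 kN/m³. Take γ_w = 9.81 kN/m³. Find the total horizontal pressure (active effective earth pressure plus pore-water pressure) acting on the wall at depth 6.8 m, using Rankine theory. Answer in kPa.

65.4 kPa

K_a = (1 − sin φ)/(1 + sin φ) = 0.3711.
γ' = 21.6 − 9.81 = 11.79 kN/m³.
Effective vertical stress at 6.8 m: σ'_v = 17.3×4.0 + 11.79×2.80 = 102.2 kPa.
σ'_h = K_a σ'_v = 0.3711 × 102.2 = 37.93 kPa; u = γ_w × 2.80 = 27.47 kPa.
Total σ_h = 37.93 + 27.47 = 65.40 kPa.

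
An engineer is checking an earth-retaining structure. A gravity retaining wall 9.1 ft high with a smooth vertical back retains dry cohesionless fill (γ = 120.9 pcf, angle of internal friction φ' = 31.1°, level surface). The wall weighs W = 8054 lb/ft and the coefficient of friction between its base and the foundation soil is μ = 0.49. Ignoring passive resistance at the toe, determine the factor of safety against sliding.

2.47

K_a = tan²(45° − 31.1°/2) = 0.3188.
P_a = ½K_aγH² = 0.5×0.3188×120.9×9.1² = 1596 lb/ft, acting at H/3 = 3.033 ft above the base.
FS_sliding = μW / P_a = 0.49×8054 / 1596 = 2.473.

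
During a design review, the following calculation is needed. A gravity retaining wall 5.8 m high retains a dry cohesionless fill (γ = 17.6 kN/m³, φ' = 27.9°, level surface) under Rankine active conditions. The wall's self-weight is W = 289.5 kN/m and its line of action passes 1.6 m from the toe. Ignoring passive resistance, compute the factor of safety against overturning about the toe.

K_a = tan²(45° − 27.9°/2) = 0.3625.
P_a = ½K_aγH² = 0.5×0.3625×17.6×5.8² = 107.3 kN/m, acting at H/3 = 1.933 m above the base.
Overturning moment M_o = P_a × H/3 = 107.3 × 1.933 = 207.4.
Resisting moment M_r = W × 1.6 = 289.5 × 1.6 = 463.2.
FS_overturning = M_r/M_o = 463.2/207.4 = 2.233.

2.23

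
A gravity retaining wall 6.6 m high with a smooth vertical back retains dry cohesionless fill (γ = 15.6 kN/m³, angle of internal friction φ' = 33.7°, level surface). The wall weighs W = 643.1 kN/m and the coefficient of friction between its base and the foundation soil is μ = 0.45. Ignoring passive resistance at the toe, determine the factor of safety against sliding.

K_a = tan²(45° − 33.7°/2) = 0.2863.
P_a = ½K_aγH² = 0.5×0.2863×15.6×6.6² = 97.28 kN/m, acting at H/3 = 2.200 m above the base.
FS_sliding = μW / P_a = 0.45×643.1 / 97.28 = 2.975.

2.97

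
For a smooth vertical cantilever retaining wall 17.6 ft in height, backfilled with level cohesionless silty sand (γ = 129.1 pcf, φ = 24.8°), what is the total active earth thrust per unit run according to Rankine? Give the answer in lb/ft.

K_a = tan²(45° − φ/2) = 0.4090.
P_a = ½ K_a γ H² = 0.5 × 0.4090 × 129.1 × 17.6² = 8178 lb/ft.

8180 lb/ft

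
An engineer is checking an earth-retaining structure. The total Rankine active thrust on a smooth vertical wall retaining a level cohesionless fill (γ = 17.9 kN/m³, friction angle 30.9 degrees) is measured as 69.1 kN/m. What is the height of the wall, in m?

4.90 m

K_a = 0.3214. P_a = ½ K_a γ H² ⇒ H = √(2P_a/(K_a γ)).
H = √(2×69.1/(0.3214×17.9)) = 4.901 m.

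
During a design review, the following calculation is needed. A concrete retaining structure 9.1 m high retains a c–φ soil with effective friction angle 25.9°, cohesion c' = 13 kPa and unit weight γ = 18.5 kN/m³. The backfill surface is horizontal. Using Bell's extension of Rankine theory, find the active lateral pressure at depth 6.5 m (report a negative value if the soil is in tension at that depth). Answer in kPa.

K_a = (1 − sin φ)/(1 + sin φ) = 0.3920.
σ_a = K_a γ z − 2c√K_a = 0.3920×18.5×6.5 − 2×13×0.6261 = 30.86 kPa.

30.9 kPa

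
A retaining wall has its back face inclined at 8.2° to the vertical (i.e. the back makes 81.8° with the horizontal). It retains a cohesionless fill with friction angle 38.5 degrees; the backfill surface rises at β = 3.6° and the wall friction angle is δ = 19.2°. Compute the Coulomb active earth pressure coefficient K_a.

0.283

K_a = sin²(α+φ) / [sin²α · sin(α−δ) · (1 + √{sin(φ+δ)sin(φ−β) / (sin(α−δ)sin(α+β))})²].
With α = 81.8°, φ = 38.5°, δ = 19.2°, β = 3.6°: K_a = 0.2833.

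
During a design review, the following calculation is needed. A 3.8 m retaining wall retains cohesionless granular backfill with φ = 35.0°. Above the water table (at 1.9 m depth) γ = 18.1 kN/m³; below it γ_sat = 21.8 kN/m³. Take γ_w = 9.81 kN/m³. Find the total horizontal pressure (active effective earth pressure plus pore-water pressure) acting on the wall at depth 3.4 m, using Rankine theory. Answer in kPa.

28.9 kPa

K_a = (1 − sin φ)/(1 + sin φ) = 0.2710.
γ' = 21.8 − 9.81 = 11.99 kN/m³.
Effective vertical stress at 3.4 m: σ'_v = 18.1×1.9 + 11.99×1.50 = 52.38 kPa.
σ'_h = K_a σ'_v = 0.2710 × 52.38 = 14.19 kPa; u = γ_w × 1.50 = 14.71 kPa.
Total σ_h = 14.19 + 14.71 = 28.91 kPa.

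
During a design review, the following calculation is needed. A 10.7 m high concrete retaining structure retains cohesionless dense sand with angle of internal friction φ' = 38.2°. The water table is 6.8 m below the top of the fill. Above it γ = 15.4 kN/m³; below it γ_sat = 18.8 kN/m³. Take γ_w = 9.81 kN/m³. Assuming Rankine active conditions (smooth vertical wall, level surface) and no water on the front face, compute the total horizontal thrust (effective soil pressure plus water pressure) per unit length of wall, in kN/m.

271 kN/m

K_a = tan²(45° − φ/2) = 0.2358.
γ' = 18.8 − 9.81 = 8.990 kN/m³. Depth below WT = 3.9 m.
σ'_h at WT = K_a γ d_w = 24.69 kPa; at base = 24.69 + K_a γ' × 3.9 = 32.96 kPa.
P₁ (0–6.8 m) = ½×24.69×6.8 = 83.95. P₂ (6.8–10.7 m) = ½(24.69+32.96)×3.9 = 112.4.
P_w = ½ γ_w h₂² = 0.5×9.81×3.9² = 74.61. Total = 83.95+112.4+74.61 = 271.0 kN/m.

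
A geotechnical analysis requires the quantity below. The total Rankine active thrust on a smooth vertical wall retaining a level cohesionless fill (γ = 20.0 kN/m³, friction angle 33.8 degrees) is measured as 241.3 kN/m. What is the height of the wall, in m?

9.20 m

K_a = 0.2851. P_a = ½ K_a γ H² ⇒ H = √(2P_a/(K_a γ)).
H = √(2×241.3/(0.2851×20.0)) = 9.200 m.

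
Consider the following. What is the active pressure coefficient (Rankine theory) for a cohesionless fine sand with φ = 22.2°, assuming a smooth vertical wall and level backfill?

0.452

K_a = tan²(45° − φ/2) = tan²(33.90°) = 0.4515.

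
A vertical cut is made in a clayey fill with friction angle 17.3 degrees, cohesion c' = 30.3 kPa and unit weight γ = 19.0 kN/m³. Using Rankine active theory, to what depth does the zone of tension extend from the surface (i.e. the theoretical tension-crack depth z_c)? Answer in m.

4.33 m

K_a = tan²(45° − 17.3°/2) = 0.5416; √K_a = 0.7359.
The active pressure is zero where K_a γ z = 2c√K_a, so z_c = 2c/(γ√K_a) = 2×30.3/(19.0×0.7359) = 4.334 m.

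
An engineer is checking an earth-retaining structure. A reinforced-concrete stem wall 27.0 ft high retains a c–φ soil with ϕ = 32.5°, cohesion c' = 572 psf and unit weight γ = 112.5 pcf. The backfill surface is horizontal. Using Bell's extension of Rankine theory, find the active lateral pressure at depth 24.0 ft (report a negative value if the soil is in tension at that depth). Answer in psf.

185 psf

K_a = (1 − sin φ)/(1 + sin φ) = 0.3010.
σ_a = K_a γ z − 2c√K_a = 0.3010×112.5×24.0 − 2×572×0.5486 = 185.0 psf.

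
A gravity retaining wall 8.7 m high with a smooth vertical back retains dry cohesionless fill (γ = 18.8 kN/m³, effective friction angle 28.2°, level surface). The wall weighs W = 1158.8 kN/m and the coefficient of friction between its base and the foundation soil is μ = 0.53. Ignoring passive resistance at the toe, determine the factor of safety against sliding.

2.41

K_a = tan²(45° − 28.2°/2) = 0.3582.
P_a = ½K_aγH² = 0.5×0.3582×18.8×8.7² = 254.8 kN/m, acting at H/3 = 2.900 m above the base.
FS_sliding = μW / P_a = 0.53×1158.8 / 254.8 = 2.410.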